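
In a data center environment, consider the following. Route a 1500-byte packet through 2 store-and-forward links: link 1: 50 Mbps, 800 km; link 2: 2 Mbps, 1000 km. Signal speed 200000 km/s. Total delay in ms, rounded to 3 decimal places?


Packet = 1500 bytes = 12000 bits. Store-and-forward: sum (t_trans + t_prop) per link.
Link 1: t_trans = 12000/(50*10^6) s = 0.2400 ms; t_prop = 800/200000 s = 4.0000 ms; subtotal = 4.2400 ms
Link 2: t_trans = 12000/(2*10^6) s = 6.0000 ms; t_prop = 1000/200000 s = 5.0000 ms; subtotal = 11.0000 ms
End-to-end = 4.2400 + 11.0000 = 15.2400 ms -> 15.240 ms (3 dp)

15.240


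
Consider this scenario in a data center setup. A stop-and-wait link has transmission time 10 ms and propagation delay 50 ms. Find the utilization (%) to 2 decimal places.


Given: Ttrans = 10 ms, Tprop = 50 ms
RTT = 2 * Tprop = 2 * 50 = 100 ms
U = Ttrans / (Ttrans + RTT)
U = 10 / (10 + 100)
U = 10 / 110 = 0.090909
U% = 9.09%

9.09


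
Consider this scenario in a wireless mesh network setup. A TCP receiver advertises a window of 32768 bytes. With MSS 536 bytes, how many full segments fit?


Given: RWND = 32768 bytes, MSS = 536 bytes
Full segments = floor(RWND / MSS)
Full segments = floor(32768 / 536)
Full segments = floor(61.1343) = 61

61


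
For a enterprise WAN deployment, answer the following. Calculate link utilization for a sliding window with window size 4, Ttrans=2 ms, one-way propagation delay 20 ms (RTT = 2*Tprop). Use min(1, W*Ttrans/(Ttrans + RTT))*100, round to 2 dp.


Given: W = 4, Ttrans = 2 ms, RTT = 40 ms (= 2 * Tprop, Tprop = 20 ms)
Cycle time = Ttrans + RTT = 2 + 40 = 42 ms (first packet sent until its ACK returns)
W * Ttrans = 4 * 2 = 8 ms of sending per cycle
W * Ttrans / (Ttrans + RTT) = 8 / 42 = 0.190476
U = min(1, 0.190476) = 0.190476
U% = 19.05%

19.05


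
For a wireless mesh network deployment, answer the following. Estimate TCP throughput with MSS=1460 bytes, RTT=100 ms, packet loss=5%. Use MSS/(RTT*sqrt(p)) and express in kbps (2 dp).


Given: MSS = 1460 bytes, RTT = 100 ms, loss = 5%
RTT in seconds = 100 / 1000 = 0.1
Loss rate = 5% = 0.05
sqrt(loss) = sqrt(0.05) = 0.223606797750
Throughput (bytes/s) = 1460 / (0.1 * 0.223606797750) = 65293.1849
Throughput (kbps) = 65293.1849 * 8 / 1000 = 522.345480 -> 522.35 kbps (2 dp)

522.35


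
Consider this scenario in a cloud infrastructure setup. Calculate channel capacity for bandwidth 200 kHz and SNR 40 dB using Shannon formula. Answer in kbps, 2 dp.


Given: B = 200 kHz, SNR = 40 dB
SNR linear = 10^(40/10) = 10000
1 + SNR = 10001
log2(10001) = 13.2878566418
C = 200 * 1000 * 13.2878566418 = 2657571.3284 bps
C = 2657.571328 kbps -> 2657.57 kbps (2 dp)

2657.57


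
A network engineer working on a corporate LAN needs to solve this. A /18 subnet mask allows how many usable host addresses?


Given: subnet mask /18
Host bits = 32 - 18 = 14
Total addresses = 2^14 = 16384
Usable hosts = 16384 - 2 (network + broadcast) = 16382

16382


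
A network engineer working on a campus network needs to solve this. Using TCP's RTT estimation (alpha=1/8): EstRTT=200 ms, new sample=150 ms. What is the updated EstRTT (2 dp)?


Given: EstRTT = 200 ms, SampleRTT = 150 ms, alpha = 1/8
New EstRTT = (1 - alpha) * EstRTT + alpha * SampleRTT
(7/8) * 200 = 175
(1/8) * 150 = 18.75
New EstRTT = 175 + 18.75 = 193.75 ms -> 193.75 ms (2 dp)

193.75


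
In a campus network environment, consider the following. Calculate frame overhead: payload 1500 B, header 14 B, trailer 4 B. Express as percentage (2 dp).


Given: payload = 1500 B, header = 14 B, trailer = 4 B
Overhead bytes = header + trailer = 14 + 4 = 18
Total frame = payload + overhead = 1500 + 18 = 1518
Overhead % = 18 / 1518 * 100 = 1.1858% -> 1.19% (2 dp)

1.19


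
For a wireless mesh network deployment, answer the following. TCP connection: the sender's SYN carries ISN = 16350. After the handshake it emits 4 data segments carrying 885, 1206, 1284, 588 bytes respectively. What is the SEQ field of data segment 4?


The SYN occupies sequence number ISN = 16350, so the first data byte is ISN + 1 = 16351.
SEQ of data segment i = (ISN + 1) + sum of payload sizes of segments 1..i-1.
Segment 1: SEQ = 16351, payload = 885 bytes
Segment 2: SEQ = 17236, payload = 1206 bytes
Segment 3: SEQ = 18442, payload = 1284 bytes
Segment 4: SEQ = 19726, payload = 588 bytes
SEQ of segment 4 = 16351 + 885 + 1206 + 1284 = 19726

19726


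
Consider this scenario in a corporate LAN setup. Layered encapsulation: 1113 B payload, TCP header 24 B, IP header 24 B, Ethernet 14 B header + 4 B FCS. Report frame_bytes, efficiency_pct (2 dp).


TCP segment = 1113 + 24 = 1137 B
IP packet = 1137 + 24 = 1161 B
Ethernet frame = 1161 + 14 + 4 = 1179 B
Efficiency = app / frame = 1113 / 1179 = 0.944020 = 94.4020% -> 94.40% (2 dp)

1179, 94.40


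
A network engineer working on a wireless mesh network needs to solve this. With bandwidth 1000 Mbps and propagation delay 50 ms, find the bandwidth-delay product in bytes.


Given: bandwidth = 1000 Mbps, delay = 50 ms
BDP in bits = 1000 * 10^6 * 50 / 1000
BDP in bits = 50000000
BDP in bytes = 50000000 / 8 = 6250000

6250000


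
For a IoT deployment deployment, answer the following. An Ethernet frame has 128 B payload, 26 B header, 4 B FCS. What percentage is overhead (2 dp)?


Given: payload = 128 B, header = 26 B, trailer = 4 B
Overhead bytes = header + trailer = 26 + 4 = 30
Total frame = payload + overhead = 128 + 30 = 158
Overhead % = 30 / 158 * 100 = 18.9873% -> 18.99% (2 dp)

18.99


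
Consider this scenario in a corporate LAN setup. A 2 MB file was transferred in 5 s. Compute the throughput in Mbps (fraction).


Given: file = 2 MB, time = 5 s
File in Mb = 2 * 8 = 16 Mb
Throughput = 16 / 5 Mbps
Throughput = 16/5 Mbps

16/5


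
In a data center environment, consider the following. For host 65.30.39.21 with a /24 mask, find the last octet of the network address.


Given: IP = 65.30.39.21, prefix = /24
Subnet mask = 255.255.255.0
Last octet of IP: 21
Last octet of mask: 0
Network last octet = 21 AND 0 = 0

0


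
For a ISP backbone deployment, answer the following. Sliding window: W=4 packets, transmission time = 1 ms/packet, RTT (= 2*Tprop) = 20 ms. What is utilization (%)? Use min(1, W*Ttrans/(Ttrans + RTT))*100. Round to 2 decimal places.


Given: W = 4, Ttrans = 1 ms, RTT = 20 ms (= 2 * Tprop, Tprop = 10 ms)
Cycle time = Ttrans + RTT = 1 + 20 = 21 ms (first packet sent until its ACK returns)
W * Ttrans = 4 * 1 = 4 ms of sending per cycle
W * Ttrans / (Ttrans + RTT) = 4 / 21 = 0.190476
U = min(1, 0.190476) = 0.190476
U% = 19.05%

19.05


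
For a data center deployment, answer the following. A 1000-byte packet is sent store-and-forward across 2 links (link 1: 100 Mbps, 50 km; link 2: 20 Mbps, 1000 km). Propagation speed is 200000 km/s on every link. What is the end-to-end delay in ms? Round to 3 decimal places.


Packet = 1000 bytes = 8000 bits. Store-and-forward: sum (t_trans + t_prop) per link.
Link 1: t_trans = 8000/(100*10^6) s = 0.0800 ms; t_prop = 50/200000 s = 0.2500 ms; subtotal = 0.3300 ms
Link 2: t_trans = 8000/(20*10^6) s = 0.4000 ms; t_prop = 1000/200000 s = 5.0000 ms; subtotal = 5.4000 ms
End-to-end = 0.3300 + 5.4000 = 5.7300 ms -> 5.730 ms (3 dp)

5.730


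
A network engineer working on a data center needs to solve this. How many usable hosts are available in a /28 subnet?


Given: subnet mask /28
Host bits = 32 - 28 = 4
Total addresses = 2^4 = 16
Usable hosts = 16 - 2 (network + broadcast) = 14

14


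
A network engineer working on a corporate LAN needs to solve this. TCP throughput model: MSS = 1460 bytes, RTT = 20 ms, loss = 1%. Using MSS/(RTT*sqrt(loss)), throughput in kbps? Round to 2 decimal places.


Given: MSS = 1460 bytes, RTT = 20 ms, loss = 1%
RTT in seconds = 20 / 1000 = 0.02
Loss rate = 1% = 0.01
sqrt(loss) = sqrt(0.01) = 0.1
Throughput (bytes/s) = 1460 / (0.02 * 0.1) = 730000.0000
Throughput (kbps) = 730000.0000 * 8 / 1000 = 5840.000000 -> 5840.00 kbps (2 dp)

5840.00


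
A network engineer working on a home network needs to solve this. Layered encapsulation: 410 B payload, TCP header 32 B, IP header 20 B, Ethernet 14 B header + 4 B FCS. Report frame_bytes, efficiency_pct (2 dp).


TCP segment = 410 + 32 = 442 B
IP packet = 442 + 20 = 462 B
Ethernet frame = 462 + 14 + 4 = 480 B
Efficiency = app / frame = 410 / 480 = 0.854167 = 85.4167% -> 85.42% (2 dp)

480, 85.42


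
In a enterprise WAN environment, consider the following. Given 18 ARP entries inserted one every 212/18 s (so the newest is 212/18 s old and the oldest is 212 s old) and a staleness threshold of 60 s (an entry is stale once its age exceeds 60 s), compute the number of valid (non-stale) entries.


Ages are k * 212/18 s for k = 1..18 (spacing = 11.7778 s).
Entry k is valid iff k * 212/18 <= 60 iff k <= 18 * 60 / 212 = 5.0943
n_valid = floor(5.0943) = 5
(n_stale = 18 - 5 = 13)

5


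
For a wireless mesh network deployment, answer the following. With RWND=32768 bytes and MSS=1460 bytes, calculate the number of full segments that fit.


Given: RWND = 32768 bytes, MSS = 1460 bytes
Full segments = floor(RWND / MSS)
Full segments = floor(32768 / 1460)
Full segments = floor(22.4438) = 22

22


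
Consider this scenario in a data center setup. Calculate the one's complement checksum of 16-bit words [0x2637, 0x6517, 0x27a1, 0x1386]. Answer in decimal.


Given words: [0x2637, 0x6517, 0x27a1, 0x1386]
Step 1: Sum all words
Raw sum = 9783 + 25879 + 10145 + 4998 = 50805
One's complement = ~50805 & 0xFFFF = 14730

14730


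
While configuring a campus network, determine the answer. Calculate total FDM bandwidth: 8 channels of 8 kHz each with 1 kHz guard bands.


Given: 8 channels, 8 kHz each, guard = 1 kHz
Channel bandwidth = 8 * 8 = 64 kHz
Guard bands = 7 gaps * 1 kHz = 7 kHz
Total = 64 + 7 = 71 kHz

71


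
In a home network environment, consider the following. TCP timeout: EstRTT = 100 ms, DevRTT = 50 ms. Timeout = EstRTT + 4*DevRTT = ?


Given: EstRTT = 100 ms, DevRTT = 50 ms
Timeout = EstRTT + 4 * DevRTT
4 * DevRTT = 4 * 50 = 200
Timeout = 100 + 200 = 300 ms

300


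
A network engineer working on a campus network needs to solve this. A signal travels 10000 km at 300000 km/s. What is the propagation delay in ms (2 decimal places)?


Given: distance = 10000 km, speed = 300000 km/s
Delay = distance / speed = 10000 / 300000 seconds
Delay in ms = 10000 * 1000 / 300000
Delay = 33.3333 ms
Rounded to 2 dp = 33.33 ms

33.33


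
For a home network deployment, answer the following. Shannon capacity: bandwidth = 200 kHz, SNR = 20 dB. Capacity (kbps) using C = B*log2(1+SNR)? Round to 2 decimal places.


Given: B = 200 kHz, SNR = 20 dB
SNR linear = 10^(20/10) = 100
1 + SNR = 101
log2(101) = 6.6582114828
C = 200 * 1000 * 6.6582114828 = 1331642.2966 bps
C = 1331.642297 kbps -> 1331.64 kbps (2 dp)

1331.64


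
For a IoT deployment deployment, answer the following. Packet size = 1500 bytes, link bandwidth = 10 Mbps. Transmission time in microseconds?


Given: packet = 1500 bytes, bandwidth = 10 Mbps
Packet in bits = 1500 * 8 = 12000 bits
Bandwidth = 10 * 10^6 = 10000000 bps
Time = 12000 / 10000000 seconds
Time in us = 12000 * 10^6 / 10000000 = 1200

1200


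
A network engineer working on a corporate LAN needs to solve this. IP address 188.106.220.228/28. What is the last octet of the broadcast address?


Given: IP = 188.106.220.228, prefix = /28
Host bits = 32 - 28 = 4
Network last octet = 228 AND mask = 224
Host part size = 2^4 - 1 = 15
Broadcast last octet = 224 OR 15 = 239

239


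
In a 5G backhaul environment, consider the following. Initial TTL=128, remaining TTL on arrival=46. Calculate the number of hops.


Given: initial TTL = 128, received TTL = 46
Hops = initial TTL - received TTL
Hops = 128 - 46 = 82

82


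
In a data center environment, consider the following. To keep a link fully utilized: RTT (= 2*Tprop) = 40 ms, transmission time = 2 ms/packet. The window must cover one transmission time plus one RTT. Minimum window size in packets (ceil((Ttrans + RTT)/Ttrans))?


Given: Ttrans = 2 ms, RTT = 40 ms (= 2 * Tprop, Tprop = 20 ms)
Time until first ACK returns = Ttrans + RTT = 2 + 40 = 42 ms
Need W * Ttrans >= Ttrans + RTT  ->  W >= (Ttrans + RTT) / Ttrans
(Ttrans + RTT) / Ttrans = 42 / 2 = 21
W_min = ceil(21) = 21

21


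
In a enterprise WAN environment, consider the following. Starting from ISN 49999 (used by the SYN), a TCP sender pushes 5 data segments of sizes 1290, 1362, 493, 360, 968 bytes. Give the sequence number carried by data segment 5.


The SYN occupies sequence number ISN = 49999, so the first data byte is ISN + 1 = 50000.
SEQ of data segment i = (ISN + 1) + sum of payload sizes of segments 1..i-1.
Segment 1: SEQ = 50000, payload = 1290 bytes
Segment 2: SEQ = 51290, payload = 1362 bytes
Segment 3: SEQ = 52652, payload = 493 bytes
Segment 4: SEQ = 53145, payload = 360 bytes
Segment 5: SEQ = 53505, payload = 968 bytes
SEQ of segment 5 = 50000 + 1290 + 1362 + 493 + 360 = 53505

53505


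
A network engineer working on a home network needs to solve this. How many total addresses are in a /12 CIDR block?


Given: CIDR prefix /12
Host bits = 32 - 12 = 20
Total addresses = 2^20 = 1048576

1048576


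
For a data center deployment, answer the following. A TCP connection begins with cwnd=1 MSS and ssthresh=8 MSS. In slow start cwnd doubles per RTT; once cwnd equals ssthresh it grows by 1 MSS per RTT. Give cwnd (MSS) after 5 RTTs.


RTT 0: cwnd = 1 MSS (initial)
RTT 1: cwnd = 2 MSS (slow start, doubled)
RTT 2: cwnd = 4 MSS (slow start, doubled)
RTT 3: cwnd = 8 MSS (slow start, doubled)
RTT 4: cwnd = 9 MSS (congestion avoidance, +1)
RTT 5: cwnd = 10 MSS (congestion avoidance, +1)

10


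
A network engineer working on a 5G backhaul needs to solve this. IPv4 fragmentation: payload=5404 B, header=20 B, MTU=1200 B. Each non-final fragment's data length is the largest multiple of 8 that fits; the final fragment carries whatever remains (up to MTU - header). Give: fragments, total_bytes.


Max data per non-final fragment = floor((MTU - header)/8)*8 = floor((1200 - 20)/8)*8 = floor(1180/8)*8 = 1176 B
Final fragment needs no 8-byte alignment: it can carry up to MTU - header = 1180 B
Non-final fragments needed = ceil((payload - 1180) / 1176) = ceil(4224/1176) = ceil(3.5918) = 4
Number of fragments = 4 + 1 = 5
Fragment sizes (data): 4 * 1176 B + 700 B (last, 700 <= 1180 OK)
Total bytes sent = payload + n_frags * header = 5404 + 5*20 = 5404 + 100 = 5504 B

5, 5504


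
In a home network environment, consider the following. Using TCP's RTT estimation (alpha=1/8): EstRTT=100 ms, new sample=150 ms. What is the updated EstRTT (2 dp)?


Given: EstRTT = 100 ms, SampleRTT = 150 ms, alpha = 1/8
New EstRTT = (1 - alpha) * EstRTT + alpha * SampleRTT
(7/8) * 100 = 87.5
(1/8) * 150 = 18.75
New EstRTT = 87.5 + 18.75 = 106.25 ms -> 106.25 ms (2 dp)

106.25


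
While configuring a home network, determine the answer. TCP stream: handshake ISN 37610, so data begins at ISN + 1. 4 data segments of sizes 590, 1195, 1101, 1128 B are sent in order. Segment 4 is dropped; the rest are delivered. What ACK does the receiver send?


SYN uses sequence number 37610; first data byte = ISN + 1 = 37611.
Segment 1: SEQ = 37611, len = 590 B, covers [37611, 38200]
Segment 2: SEQ = 38201, len = 1195 B, covers [38201, 39395]
Segment 3: SEQ = 39396, len = 1101 B, covers [39396, 40496]
Segment 4: SEQ = 40497, len = 1128 B, covers [40497, 41624] [LOST]
In-order data received: bytes [37611, 40496] (segments 1..3).
Segment 4 missing -> gap begins at byte 40497.
Cumulative ACK = next expected in-order byte = 37611 + 590 + 1195 + 1101 = 40497

40497


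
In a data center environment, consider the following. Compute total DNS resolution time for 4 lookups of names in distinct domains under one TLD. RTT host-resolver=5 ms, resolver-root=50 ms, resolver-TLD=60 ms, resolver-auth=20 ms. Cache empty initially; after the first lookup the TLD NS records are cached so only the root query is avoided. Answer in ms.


Lookup 1 (cold cache): local + root + TLD + auth = 5 + 50 + 60 + 20 = 135 ms
Lookups 2..4 (TLD NS cached -> skip root; new domain -> still ask TLD and auth): local + TLD + auth = 5 + 60 + 20 = 85 ms each
Remaining 3 lookups: 3 * 85 = 255 ms
Total = 135 + 255 = 390 ms

390


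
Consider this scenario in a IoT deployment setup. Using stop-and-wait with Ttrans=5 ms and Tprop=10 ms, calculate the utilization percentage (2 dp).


Given: Ttrans = 5 ms, Tprop = 10 ms
RTT = 2 * Tprop = 2 * 10 = 20 ms
U = Ttrans / (Ttrans + RTT)
U = 5 / (5 + 20)
U = 5 / 25 = 0.2
U% = 20.00%

20.00


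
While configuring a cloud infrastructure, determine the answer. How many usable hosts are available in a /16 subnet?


Given: subnet mask /16
Host bits = 32 - 16 = 16
Total addresses = 2^16 = 65536
Usable hosts = 65536 - 2 (network + broadcast) = 65534

65534


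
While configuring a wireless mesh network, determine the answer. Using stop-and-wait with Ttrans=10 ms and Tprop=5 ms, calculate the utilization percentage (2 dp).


Given: Ttrans = 10 ms, Tprop = 5 ms
RTT = 2 * Tprop = 2 * 5 = 10 ms
U = Ttrans / (Ttrans + RTT)
U = 10 / (10 + 10)
U = 10 / 20 = 0.5
U% = 50.00%

50.00


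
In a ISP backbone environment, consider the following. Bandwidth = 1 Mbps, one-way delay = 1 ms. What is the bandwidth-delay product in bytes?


Given: bandwidth = 1 Mbps, delay = 1 ms
BDP in bits = 1 * 10^6 * 1 / 1000
BDP in bits = 1000
BDP in bytes = 1000 / 8 = 125

125


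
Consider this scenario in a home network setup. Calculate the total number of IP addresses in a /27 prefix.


Given: CIDR prefix /27
Host bits = 32 - 27 = 5
Total addresses = 2^5 = 32

32


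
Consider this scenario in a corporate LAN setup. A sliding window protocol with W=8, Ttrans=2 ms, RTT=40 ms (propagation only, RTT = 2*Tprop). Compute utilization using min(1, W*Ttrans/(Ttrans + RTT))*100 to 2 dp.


Given: W = 8, Ttrans = 2 ms, RTT = 40 ms (= 2 * Tprop, Tprop = 20 ms)
Cycle time = Ttrans + RTT = 2 + 40 = 42 ms (first packet sent until its ACK returns)
W * Ttrans = 8 * 2 = 16 ms of sending per cycle
W * Ttrans / (Ttrans + RTT) = 16 / 42 = 0.380952
U = min(1, 0.380952) = 0.380952
U% = 38.10%

38.10


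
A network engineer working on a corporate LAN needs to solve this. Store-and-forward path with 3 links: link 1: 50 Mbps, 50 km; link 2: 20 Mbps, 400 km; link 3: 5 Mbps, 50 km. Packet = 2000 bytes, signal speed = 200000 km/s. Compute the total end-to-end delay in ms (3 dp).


Packet = 2000 bytes = 16000 bits. Store-and-forward: sum (t_trans + t_prop) per link.
Link 1: t_trans = 16000/(50*10^6) s = 0.3200 ms; t_prop = 50/200000 s = 0.2500 ms; subtotal = 0.5700 ms
Link 2: t_trans = 16000/(20*10^6) s = 0.8000 ms; t_prop = 400/200000 s = 2.0000 ms; subtotal = 2.8000 ms
Link 3: t_trans = 16000/(5*10^6) s = 3.2000 ms; t_prop = 50/200000 s = 0.2500 ms; subtotal = 3.4500 ms
End-to-end = 0.5700 + 2.8000 + 3.4500 = 6.8200 ms -> 6.820 ms (3 dp)

6.820


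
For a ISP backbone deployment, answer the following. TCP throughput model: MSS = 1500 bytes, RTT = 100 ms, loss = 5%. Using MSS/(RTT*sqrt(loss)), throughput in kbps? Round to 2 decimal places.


Given: MSS = 1500 bytes, RTT = 100 ms, loss = 5%
RTT in seconds = 100 / 1000 = 0.1
Loss rate = 5% = 0.05
sqrt(loss) = sqrt(0.05) = 0.223606797750
Throughput (bytes/s) = 1500 / (0.1 * 0.223606797750) = 67082.0393
Throughput (kbps) = 67082.0393 * 8 / 1000 = 536.656315 -> 536.66 kbps (2 dp)

536.66


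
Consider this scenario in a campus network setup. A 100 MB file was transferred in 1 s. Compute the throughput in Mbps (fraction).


Given: file = 100 MB, time = 1 s
File in Mb = 100 * 8 = 800 Mb
Throughput = 800 / 1 Mbps
Throughput = 800 Mbps

800


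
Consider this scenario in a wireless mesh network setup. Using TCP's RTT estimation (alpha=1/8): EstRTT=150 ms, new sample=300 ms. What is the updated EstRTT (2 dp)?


Given: EstRTT = 150 ms, SampleRTT = 300 ms, alpha = 1/8
New EstRTT = (1 - alpha) * EstRTT + alpha * SampleRTT
(7/8) * 150 = 131.25
(1/8) * 300 = 37.5
New EstRTT = 131.25 + 37.5 = 168.75 ms -> 168.75 ms (2 dp)

168.75


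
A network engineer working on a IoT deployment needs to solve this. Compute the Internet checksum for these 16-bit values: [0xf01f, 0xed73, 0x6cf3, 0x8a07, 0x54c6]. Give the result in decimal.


Given words: [0xf01f, 0xed73, 0x6cf3, 0x8a07, 0x54c6]
Step 1: Sum all words
Raw sum = 61471 + 60787 + 27891 + 35335 + 21702 = 207186
Step 2: Fold carry: (10578 + 3) = 10581
One's complement = ~10581 & 0xFFFF = 54954

54954


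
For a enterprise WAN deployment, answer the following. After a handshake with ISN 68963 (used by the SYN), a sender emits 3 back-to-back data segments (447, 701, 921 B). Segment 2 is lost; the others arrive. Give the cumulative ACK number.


SYN uses sequence number 68963; first data byte = ISN + 1 = 68964.
Segment 1: SEQ = 68964, len = 447 B, covers [68964, 69410]
Segment 2: SEQ = 69411, len = 701 B, covers [69411, 70111] [LOST]
Segment 3: SEQ = 70112, len = 921 B, covers [70112, 71032]
In-order data received: bytes [68964, 69410] (segments 1..1).
Segment 2 missing -> gap begins at byte 69411; later segments buffered out of order.
Cumulative ACK = next expected in-order byte = 68964 + 447 = 69411

69411


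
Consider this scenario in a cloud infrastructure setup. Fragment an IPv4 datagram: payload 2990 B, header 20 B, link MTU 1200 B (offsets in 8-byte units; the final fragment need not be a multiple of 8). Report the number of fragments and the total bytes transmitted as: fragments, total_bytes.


Max data per non-final fragment = floor((MTU - header)/8)*8 = floor((1200 - 20)/8)*8 = floor(1180/8)*8 = 1176 B
Final fragment needs no 8-byte alignment: it can carry up to MTU - header = 1180 B
Non-final fragments needed = ceil((payload - 1180) / 1176) = ceil(1810/1176) = ceil(1.5391) = 2
Number of fragments = 2 + 1 = 3
Fragment sizes (data): 2 * 1176 B + 638 B (last, 638 <= 1180 OK)
Total bytes sent = payload + n_frags * header = 2990 + 3*20 = 2990 + 60 = 3050 B

3, 3050


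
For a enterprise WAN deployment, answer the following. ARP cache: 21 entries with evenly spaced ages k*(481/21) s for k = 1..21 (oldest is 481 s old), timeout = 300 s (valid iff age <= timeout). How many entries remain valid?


Ages are k * 481/21 s for k = 1..21 (spacing = 22.9048 s).
Entry k is valid iff k * 481/21 <= 300 iff k <= 21 * 300 / 481 = 13.0977
n_valid = floor(13.0977) = 13
(n_stale = 21 - 13 = 8)

13


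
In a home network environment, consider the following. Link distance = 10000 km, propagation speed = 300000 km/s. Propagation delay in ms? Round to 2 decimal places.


Given: distance = 10000 km, speed = 300000 km/s
Delay = distance / speed = 10000 / 300000 seconds
Delay in ms = 10000 * 1000 / 300000
Delay = 33.3333 ms
Rounded to 2 dp = 33.33 ms

33.33


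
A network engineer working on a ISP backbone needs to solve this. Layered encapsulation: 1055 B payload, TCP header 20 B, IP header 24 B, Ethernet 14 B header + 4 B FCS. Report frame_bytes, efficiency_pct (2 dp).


TCP segment = 1055 + 20 = 1075 B
IP packet = 1075 + 24 = 1099 B
Ethernet frame = 1099 + 14 + 4 = 1117 B
Efficiency = app / frame = 1055 / 1117 = 0.944494 = 94.4494% -> 94.45% (2 dp)

1117, 94.45


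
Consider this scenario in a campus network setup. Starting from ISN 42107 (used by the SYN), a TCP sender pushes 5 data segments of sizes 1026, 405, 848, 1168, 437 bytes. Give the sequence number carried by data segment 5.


The SYN occupies sequence number ISN = 42107, so the first data byte is ISN + 1 = 42108.
SEQ of data segment i = (ISN + 1) + sum of payload sizes of segments 1..i-1.
Segment 1: SEQ = 42108, payload = 1026 bytes
Segment 2: SEQ = 43134, payload = 405 bytes
Segment 3: SEQ = 43539, payload = 848 bytes
Segment 4: SEQ = 44387, payload = 1168 bytes
Segment 5: SEQ = 45555, payload = 437 bytes
SEQ of segment 5 = 42108 + 1026 + 405 + 848 + 1168 = 45555

45555


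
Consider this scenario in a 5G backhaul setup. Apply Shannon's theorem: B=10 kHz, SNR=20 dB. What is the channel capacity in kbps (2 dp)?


Given: B = 10 kHz, SNR = 20 dB
SNR linear = 10^(20/10) = 100
1 + SNR = 101
log2(101) = 6.6582114828
C = 10 * 1000 * 6.6582114828 = 66582.1148 bps
C = 66.582115 kbps -> 66.58 kbps (2 dp)

66.58


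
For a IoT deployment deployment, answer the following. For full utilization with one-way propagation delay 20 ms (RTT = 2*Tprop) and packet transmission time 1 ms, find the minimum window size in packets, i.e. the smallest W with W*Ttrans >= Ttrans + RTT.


Given: Ttrans = 1 ms, RTT = 40 ms (= 2 * Tprop, Tprop = 20 ms)
Time until first ACK returns = Ttrans + RTT = 1 + 40 = 41 ms
Need W * Ttrans >= Ttrans + RTT  ->  W >= (Ttrans + RTT) / Ttrans
(Ttrans + RTT) / Ttrans = 41 / 1 = 41
W_min = ceil(41) = 41

41


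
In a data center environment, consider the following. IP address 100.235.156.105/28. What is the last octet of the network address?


Given: IP = 100.235.156.105, prefix = /28
Subnet mask = 255.255.255.240
Last octet of IP: 105
Last octet of mask: 240
Network last octet = 105 AND 240 = 96

96


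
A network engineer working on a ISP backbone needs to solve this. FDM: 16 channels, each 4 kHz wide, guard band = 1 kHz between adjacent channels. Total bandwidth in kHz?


Given: 16 channels, 4 kHz each, guard = 1 kHz
Channel bandwidth = 16 * 4 = 64 kHz
Guard bands = 15 gaps * 1 kHz = 15 kHz
Total = 64 + 15 = 79 kHz

79


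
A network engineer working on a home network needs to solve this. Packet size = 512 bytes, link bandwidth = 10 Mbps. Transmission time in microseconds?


Given: packet = 512 bytes, bandwidth = 10 Mbps
Packet in bits = 512 * 8 = 4096 bits
Bandwidth = 10 * 10^6 = 10000000 bps
Time = 4096 / 10000000 seconds
Time in us = 4096 * 10^6 / 10000000 = 409.6

409.6


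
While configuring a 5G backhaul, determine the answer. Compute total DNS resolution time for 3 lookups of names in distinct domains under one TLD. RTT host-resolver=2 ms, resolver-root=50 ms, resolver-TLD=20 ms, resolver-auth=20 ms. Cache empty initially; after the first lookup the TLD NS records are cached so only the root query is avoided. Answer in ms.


Lookup 1 (cold cache): local + root + TLD + auth = 2 + 50 + 20 + 20 = 92 ms
Lookups 2..3 (TLD NS cached -> skip root; new domain -> still ask TLD and auth): local + TLD + auth = 2 + 20 + 20 = 42 ms each
Remaining 2 lookups: 2 * 42 = 84 ms
Total = 92 + 84 = 176 ms

176


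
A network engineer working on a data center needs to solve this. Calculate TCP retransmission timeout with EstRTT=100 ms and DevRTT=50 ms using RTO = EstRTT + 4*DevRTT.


Given: EstRTT = 100 ms, DevRTT = 50 ms
Timeout = EstRTT + 4 * DevRTT
4 * DevRTT = 4 * 50 = 200
Timeout = 100 + 200 = 300 ms

300


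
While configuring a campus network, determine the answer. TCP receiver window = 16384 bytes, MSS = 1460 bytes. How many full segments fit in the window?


Given: RWND = 16384 bytes, MSS = 1460 bytes
Full segments = floor(RWND / MSS)
Full segments = floor(16384 / 1460)
Full segments = floor(11.2219) = 11

11


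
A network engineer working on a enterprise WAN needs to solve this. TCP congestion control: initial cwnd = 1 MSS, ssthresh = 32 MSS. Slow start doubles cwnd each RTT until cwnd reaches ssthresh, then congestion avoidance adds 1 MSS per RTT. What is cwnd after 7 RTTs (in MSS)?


RTT 0: cwnd = 1 MSS (initial)
RTT 1: cwnd = 2 MSS (slow start, doubled)
RTT 2: cwnd = 4 MSS (slow start, doubled)
RTT 3: cwnd = 8 MSS (slow start, doubled)
RTT 4: cwnd = 16 MSS (slow start, doubled)
RTT 5: cwnd = 32 MSS (slow start, doubled)
RTT 6: cwnd = 33 MSS (congestion avoidance, +1)
RTT 7: cwnd = 34 MSS (congestion avoidance, +1)

34


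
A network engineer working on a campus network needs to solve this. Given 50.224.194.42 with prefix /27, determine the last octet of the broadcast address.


Given: IP = 50.224.194.42, prefix = /27
Host bits = 32 - 27 = 5
Network last octet = 42 AND mask = 32
Host part size = 2^5 - 1 = 31
Broadcast last octet = 32 OR 31 = 63

63


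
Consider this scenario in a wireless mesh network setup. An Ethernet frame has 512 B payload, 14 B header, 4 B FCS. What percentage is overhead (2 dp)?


Given: payload = 512 B, header = 14 B, trailer = 4 B
Overhead bytes = header + trailer = 14 + 4 = 18
Total frame = payload + overhead = 512 + 18 = 530
Overhead % = 18 / 530 * 100 = 3.3962% -> 3.40% (2 dp)

3.40


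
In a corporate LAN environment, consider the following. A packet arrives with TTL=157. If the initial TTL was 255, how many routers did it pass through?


Given: initial TTL = 255, received TTL = 157
Hops = initial TTL - received TTL
Hops = 255 - 157 = 98

98


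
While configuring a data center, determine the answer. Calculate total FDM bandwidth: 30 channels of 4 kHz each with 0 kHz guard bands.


Given: 30 channels, 4 kHz each, guard = 0 kHz
Channel bandwidth = 30 * 4 = 120 kHz
Guard bands = 29 gaps * 0 kHz = 0 kHz
Total = 120 + 0 = 120 kHz

120


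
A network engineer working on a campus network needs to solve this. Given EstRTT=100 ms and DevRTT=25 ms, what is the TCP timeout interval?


Given: EstRTT = 100 ms, DevRTT = 25 ms
Timeout = EstRTT + 4 * DevRTT
4 * DevRTT = 4 * 25 = 100
Timeout = 100 + 100 = 200 ms

200


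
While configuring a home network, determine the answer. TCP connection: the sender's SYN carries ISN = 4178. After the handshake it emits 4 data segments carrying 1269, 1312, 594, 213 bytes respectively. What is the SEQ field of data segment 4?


The SYN occupies sequence number ISN = 4178, so the first data byte is ISN + 1 = 4179.
SEQ of data segment i = (ISN + 1) + sum of payload sizes of segments 1..i-1.
Segment 1: SEQ = 4179, payload = 1269 bytes
Segment 2: SEQ = 5448, payload = 1312 bytes
Segment 3: SEQ = 6760, payload = 594 bytes
Segment 4: SEQ = 7354, payload = 213 bytes
SEQ of segment 4 = 4179 + 1269 + 1312 + 594 = 7354

7354


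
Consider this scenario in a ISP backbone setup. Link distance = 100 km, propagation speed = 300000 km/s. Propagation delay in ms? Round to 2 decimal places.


Given: distance = 100 km, speed = 300000 km/s
Delay = distance / speed = 100 / 300000 seconds
Delay in ms = 100 * 1000 / 300000
Delay = 0.3333 ms
Rounded to 2 dp = 0.33 ms

0.33


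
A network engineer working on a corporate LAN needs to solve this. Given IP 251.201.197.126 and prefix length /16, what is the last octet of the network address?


Given: IP = 251.201.197.126, prefix = /16
Subnet mask = 255.255.0.0
Last octet of IP: 126
Last octet of mask: 0
Network last octet = 126 AND 0 = 0

0


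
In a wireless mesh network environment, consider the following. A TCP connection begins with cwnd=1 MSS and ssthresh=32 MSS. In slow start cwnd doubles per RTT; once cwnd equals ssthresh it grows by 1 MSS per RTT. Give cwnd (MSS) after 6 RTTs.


RTT 0: cwnd = 1 MSS (initial)
RTT 1: cwnd = 2 MSS (slow start, doubled)
RTT 2: cwnd = 4 MSS (slow start, doubled)
RTT 3: cwnd = 8 MSS (slow start, doubled)
RTT 4: cwnd = 16 MSS (slow start, doubled)
RTT 5: cwnd = 32 MSS (slow start, doubled)
RTT 6: cwnd = 33 MSS (congestion avoidance, +1)

33


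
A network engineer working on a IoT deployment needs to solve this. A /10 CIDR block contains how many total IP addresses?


Given: CIDR prefix /10
Host bits = 32 - 10 = 22
Total addresses = 2^22 = 4194304

4194304


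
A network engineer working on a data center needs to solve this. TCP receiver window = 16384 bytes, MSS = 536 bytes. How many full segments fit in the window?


Given: RWND = 16384 bytes, MSS = 536 bytes
Full segments = floor(RWND / MSS)
Full segments = floor(16384 / 536)
Full segments = floor(30.5672) = 30

30


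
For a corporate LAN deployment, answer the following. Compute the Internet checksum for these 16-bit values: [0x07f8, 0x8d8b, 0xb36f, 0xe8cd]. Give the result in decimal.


Given words: [0x07f8, 0x8d8b, 0xb36f, 0xe8cd]
Step 1: Sum all words
Raw sum = 2040 + 36235 + 45935 + 59597 = 143807
Step 2: Fold carry: (12735 + 2) = 12737
One's complement = ~12737 & 0xFFFF = 52798

52798


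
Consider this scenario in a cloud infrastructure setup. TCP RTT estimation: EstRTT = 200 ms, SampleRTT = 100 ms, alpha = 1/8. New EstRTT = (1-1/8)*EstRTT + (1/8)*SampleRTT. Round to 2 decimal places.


Given: EstRTT = 200 ms, SampleRTT = 100 ms, alpha = 1/8
New EstRTT = (1 - alpha) * EstRTT + alpha * SampleRTT
(7/8) * 200 = 175
(1/8) * 100 = 12.5
New EstRTT = 175 + 12.5 = 187.5 ms -> 187.50 ms (2 dp)

187.50


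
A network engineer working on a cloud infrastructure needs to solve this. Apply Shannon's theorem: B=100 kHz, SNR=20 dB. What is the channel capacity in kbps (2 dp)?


Given: B = 100 kHz, SNR = 20 dB
SNR linear = 10^(20/10) = 100
1 + SNR = 101
log2(101) = 6.6582114828
C = 100 * 1000 * 6.6582114828 = 665821.1483 bps
C = 665.821148 kbps -> 665.82 kbps (2 dp)

665.82


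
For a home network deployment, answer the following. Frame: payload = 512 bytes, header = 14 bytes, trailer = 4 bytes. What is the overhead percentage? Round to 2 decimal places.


Given: payload = 512 B, header = 14 B, trailer = 4 B
Overhead bytes = header + trailer = 14 + 4 = 18
Total frame = payload + overhead = 512 + 18 = 530
Overhead % = 18 / 530 * 100 = 3.3962% -> 3.40% (2 dp)

3.40


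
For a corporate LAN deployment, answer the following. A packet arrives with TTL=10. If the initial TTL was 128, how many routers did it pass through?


Given: initial TTL = 128, received TTL = 10
Hops = initial TTL - received TTL
Hops = 128 - 10 = 118

118


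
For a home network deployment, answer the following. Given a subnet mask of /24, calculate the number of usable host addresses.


Given: subnet mask /24
Host bits = 32 - 24 = 8
Total addresses = 2^8 = 256
Usable hosts = 256 - 2 (network + broadcast) = 254

254


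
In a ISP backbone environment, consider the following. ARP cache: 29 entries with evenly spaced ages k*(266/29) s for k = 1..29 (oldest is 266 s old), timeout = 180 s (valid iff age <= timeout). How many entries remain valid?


Ages are k * 266/29 s for k = 1..29 (spacing = 9.1724 s).
Entry k is valid iff k * 266/29 <= 180 iff k <= 29 * 180 / 266 = 19.6241
n_valid = floor(19.6241) = 19
(n_stale = 29 - 19 = 10)

19


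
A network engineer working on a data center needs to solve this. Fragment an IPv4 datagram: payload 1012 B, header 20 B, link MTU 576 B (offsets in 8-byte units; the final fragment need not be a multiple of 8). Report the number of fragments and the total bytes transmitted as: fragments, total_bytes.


Max data per non-final fragment = floor((MTU - header)/8)*8 = floor((576 - 20)/8)*8 = floor(556/8)*8 = 552 B
Final fragment needs no 8-byte alignment: it can carry up to MTU - header = 556 B
Non-final fragments needed = ceil((payload - 556) / 552) = ceil(456/552) = ceil(0.8261) = 1
Number of fragments = 1 + 1 = 2
Fragment sizes (data): 1 * 552 B + 460 B (last, 460 <= 556 OK)
Total bytes sent = payload + n_frags * header = 1012 + 2*20 = 1012 + 40 = 1052 B

2, 1052


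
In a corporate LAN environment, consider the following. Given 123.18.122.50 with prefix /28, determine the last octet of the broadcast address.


Given: IP = 123.18.122.50, prefix = /28
Host bits = 32 - 28 = 4
Network last octet = 50 AND mask = 48
Host part size = 2^4 - 1 = 15
Broadcast last octet = 48 OR 15 = 63

63


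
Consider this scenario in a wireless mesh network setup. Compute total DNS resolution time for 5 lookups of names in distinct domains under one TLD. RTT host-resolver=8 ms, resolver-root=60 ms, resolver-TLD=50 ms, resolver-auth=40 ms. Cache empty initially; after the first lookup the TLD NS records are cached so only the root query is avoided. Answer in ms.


Lookup 1 (cold cache): local + root + TLD + auth = 8 + 60 + 50 + 40 = 158 ms
Lookups 2..5 (TLD NS cached -> skip root; new domain -> still ask TLD and auth): local + TLD + auth = 8 + 50 + 40 = 98 ms each
Remaining 4 lookups: 4 * 98 = 392 ms
Total = 158 + 392 = 550 ms

550


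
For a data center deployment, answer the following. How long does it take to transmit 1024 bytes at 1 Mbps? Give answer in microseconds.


Given: packet = 1024 bytes, bandwidth = 1 Mbps
Packet in bits = 1024 * 8 = 8192 bits
Bandwidth = 1 * 10^6 = 1000000 bps
Time = 8192 / 1000000 seconds
Time in us = 8192 * 10^6 / 1000000 = 8192

8192


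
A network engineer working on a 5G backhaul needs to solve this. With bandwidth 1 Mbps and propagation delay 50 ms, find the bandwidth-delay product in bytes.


Given: bandwidth = 1 Mbps, delay = 50 ms
BDP in bits = 1 * 10^6 * 50 / 1000
BDP in bits = 50000
BDP in bytes = 50000 / 8 = 6250

6250


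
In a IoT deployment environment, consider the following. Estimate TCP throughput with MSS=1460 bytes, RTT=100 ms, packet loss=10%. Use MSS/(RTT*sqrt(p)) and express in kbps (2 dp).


Given: MSS = 1460 bytes, RTT = 100 ms, loss = 10%
RTT in seconds = 100 / 1000 = 0.1
Loss rate = 10% = 0.1
sqrt(loss) = sqrt(0.1) = 0.316227766017
Throughput (bytes/s) = 1460 / (0.1 * 0.316227766017) = 46169.2538
Throughput (kbps) = 46169.2538 * 8 / 1000 = 369.354031 -> 369.35 kbps (2 dp)

369.35


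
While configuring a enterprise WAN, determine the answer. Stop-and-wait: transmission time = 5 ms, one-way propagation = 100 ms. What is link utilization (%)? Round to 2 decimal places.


Given: Ttrans = 5 ms, Tprop = 100 ms
RTT = 2 * Tprop = 2 * 100 = 200 ms
U = Ttrans / (Ttrans + RTT)
U = 5 / (5 + 200)
U = 5 / 205 = 0.02439
U% = 2.44%

2.44


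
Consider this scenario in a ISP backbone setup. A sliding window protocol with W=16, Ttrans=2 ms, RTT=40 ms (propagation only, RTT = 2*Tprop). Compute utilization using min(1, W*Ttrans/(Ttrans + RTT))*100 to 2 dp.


Given: W = 16, Ttrans = 2 ms, RTT = 40 ms (= 2 * Tprop, Tprop = 20 ms)
Cycle time = Ttrans + RTT = 2 + 40 = 42 ms (first packet sent until its ACK returns)
W * Ttrans = 16 * 2 = 32 ms of sending per cycle
W * Ttrans / (Ttrans + RTT) = 32 / 42 = 0.761905
U = min(1, 0.761905) = 0.761905
U% = 76.19%

76.19


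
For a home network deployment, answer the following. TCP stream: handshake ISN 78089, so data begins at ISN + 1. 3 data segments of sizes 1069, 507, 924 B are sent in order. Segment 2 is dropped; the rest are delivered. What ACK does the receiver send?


SYN uses sequence number 78089; first data byte = ISN + 1 = 78090.
Segment 1: SEQ = 78090, len = 1069 B, covers [78090, 79158]
Segment 2: SEQ = 79159, len = 507 B, covers [79159, 79665] [LOST]
Segment 3: SEQ = 79666, len = 924 B, covers [79666, 80589]
In-order data received: bytes [78090, 79158] (segments 1..1).
Segment 2 missing -> gap begins at byte 79159; later segments buffered out of order.
Cumulative ACK = next expected in-order byte = 78090 + 1069 = 79159

79159


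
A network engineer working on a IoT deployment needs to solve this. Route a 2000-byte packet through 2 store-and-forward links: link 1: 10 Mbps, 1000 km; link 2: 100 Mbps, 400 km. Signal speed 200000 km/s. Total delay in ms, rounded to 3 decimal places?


Packet = 2000 bytes = 16000 bits. Store-and-forward: sum (t_trans + t_prop) per link.
Link 1: t_trans = 16000/(10*10^6) s = 1.6000 ms; t_prop = 1000/200000 s = 5.0000 ms; subtotal = 6.6000 ms
Link 2: t_trans = 16000/(100*10^6) s = 0.1600 ms; t_prop = 400/200000 s = 2.0000 ms; subtotal = 2.1600 ms
End-to-end = 6.6000 + 2.1600 = 8.7600 ms -> 8.760 ms (3 dp)

8.760


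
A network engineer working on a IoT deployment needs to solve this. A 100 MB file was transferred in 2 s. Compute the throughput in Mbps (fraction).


Given: file = 100 MB, time = 2 s
File in Mb = 100 * 8 = 800 Mb
Throughput = 800 / 2 Mbps
Throughput = 400 Mbps

400


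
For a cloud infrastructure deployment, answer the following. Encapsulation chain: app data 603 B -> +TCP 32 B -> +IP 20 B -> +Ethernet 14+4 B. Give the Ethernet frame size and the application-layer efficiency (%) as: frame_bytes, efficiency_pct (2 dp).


TCP segment = 603 + 32 = 635 B
IP packet = 635 + 20 = 655 B
Ethernet frame = 655 + 14 + 4 = 673 B
Efficiency = app / frame = 603 / 673 = 0.895988 = 89.5988% -> 89.60% (2 dp)

673, 89.60
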